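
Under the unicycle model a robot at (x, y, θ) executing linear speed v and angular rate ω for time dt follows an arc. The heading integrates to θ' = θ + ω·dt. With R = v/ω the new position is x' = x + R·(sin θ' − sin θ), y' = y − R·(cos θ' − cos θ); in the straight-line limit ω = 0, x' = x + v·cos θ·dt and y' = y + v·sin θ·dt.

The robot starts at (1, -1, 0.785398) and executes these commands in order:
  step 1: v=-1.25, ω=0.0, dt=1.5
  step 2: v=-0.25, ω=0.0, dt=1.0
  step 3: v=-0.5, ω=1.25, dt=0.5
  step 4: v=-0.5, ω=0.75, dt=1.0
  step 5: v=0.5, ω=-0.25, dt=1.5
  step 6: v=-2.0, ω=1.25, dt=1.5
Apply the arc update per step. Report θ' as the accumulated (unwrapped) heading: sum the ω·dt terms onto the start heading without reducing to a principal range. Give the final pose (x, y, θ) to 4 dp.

step 1: θ'=0.7854 (straight) → pose (-0.3258, -2.3258, 0.7854)
step 2: θ'=0.7854 (straight) → pose (-0.5026, -2.5026, 0.7854)
step 3: θ'=1.4104 (R=-0.4000) → pose (-0.6146, -2.7216, 1.4104)
step 4: θ'=2.1604 (R=-0.6667) → pose (-0.5106, -3.1987, 2.1604)
step 5: θ'=1.7854 (R=-2.0000) → pose (-0.8024, -2.5126, 1.7854)
step 6: θ'=3.6604 (R=-1.6000) → pose (1.5542, -3.5613, 3.6604)

(1.5542, -3.5613, 3.6604)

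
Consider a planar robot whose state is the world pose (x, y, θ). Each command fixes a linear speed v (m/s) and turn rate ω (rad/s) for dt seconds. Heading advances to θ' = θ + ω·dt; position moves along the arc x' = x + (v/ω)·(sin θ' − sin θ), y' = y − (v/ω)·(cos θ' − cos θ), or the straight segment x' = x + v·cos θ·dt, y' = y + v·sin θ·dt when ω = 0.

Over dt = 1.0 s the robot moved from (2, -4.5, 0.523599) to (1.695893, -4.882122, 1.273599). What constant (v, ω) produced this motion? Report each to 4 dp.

v = -0.5000, ω = 0.7500

Δθ = 1.273599 − 0.523599 = 0.750000
ω = Δθ/dt = 0.750000/1.0 = 0.7500
R = −Δy/(cos θ' − cos θ) = -0.6667
v = R·ω = -0.6667·0.7500 = -0.5000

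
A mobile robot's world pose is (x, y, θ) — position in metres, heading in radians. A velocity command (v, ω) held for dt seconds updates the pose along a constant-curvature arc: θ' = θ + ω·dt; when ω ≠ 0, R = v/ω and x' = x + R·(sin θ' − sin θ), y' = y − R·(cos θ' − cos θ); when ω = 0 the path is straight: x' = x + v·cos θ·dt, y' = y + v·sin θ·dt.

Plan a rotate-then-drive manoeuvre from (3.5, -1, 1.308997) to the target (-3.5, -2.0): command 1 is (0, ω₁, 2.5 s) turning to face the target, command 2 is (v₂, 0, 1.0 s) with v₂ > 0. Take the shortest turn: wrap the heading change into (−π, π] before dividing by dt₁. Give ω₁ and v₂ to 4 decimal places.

ω₁ = 0.7898, v₂ = 7.0711

heading to target = atan2(-2−-1, -3.5−3.5) = -2.9997
Δθ = wrap(-2.9997 − 1.3090) = 1.9745; ω₁ = Δθ/dt₁ = 0.7898
distance = √((-3.5−3.5)² + (-2−-1)²) = 7.0711; v₂ = distance/dt₂ = 7.0711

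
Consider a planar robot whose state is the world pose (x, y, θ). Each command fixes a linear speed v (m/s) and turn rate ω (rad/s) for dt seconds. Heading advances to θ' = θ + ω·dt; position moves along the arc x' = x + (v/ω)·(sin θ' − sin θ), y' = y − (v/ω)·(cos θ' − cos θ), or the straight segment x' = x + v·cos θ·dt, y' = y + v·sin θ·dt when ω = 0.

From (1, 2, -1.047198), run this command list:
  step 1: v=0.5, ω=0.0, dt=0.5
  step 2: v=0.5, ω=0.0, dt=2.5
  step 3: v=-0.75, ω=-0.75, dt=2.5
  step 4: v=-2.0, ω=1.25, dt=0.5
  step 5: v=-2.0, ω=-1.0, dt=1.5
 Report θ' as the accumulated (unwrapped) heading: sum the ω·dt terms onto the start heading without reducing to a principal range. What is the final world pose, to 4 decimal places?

(5.9607, 2.9329, -3.7972)

step 1: θ'=-1.0472 (straight) → pose (1.1250, 1.7835, -1.0472)
step 2: θ'=-1.0472 (straight) → pose (1.7500, 0.7010, -1.0472)
step 3: θ'=-2.9222 (R=1.0000) → pose (2.3984, 2.1770, -2.9222)
step 4: θ'=-2.2972 (R=-1.6000) → pose (3.2463, 2.6759, -2.2972)
step 5: θ'=-3.7972 (R=2.0000) → pose (5.9607, 2.9329, -3.7972)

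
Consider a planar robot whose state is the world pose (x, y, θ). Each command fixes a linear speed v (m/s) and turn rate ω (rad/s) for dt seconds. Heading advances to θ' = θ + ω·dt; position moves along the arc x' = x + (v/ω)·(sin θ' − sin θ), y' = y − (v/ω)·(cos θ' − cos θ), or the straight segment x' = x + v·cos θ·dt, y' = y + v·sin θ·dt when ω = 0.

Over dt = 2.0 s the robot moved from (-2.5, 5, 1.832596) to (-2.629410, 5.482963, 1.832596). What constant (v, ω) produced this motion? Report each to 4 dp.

Δθ = 1.832596 − 1.832596 = 0.000000
ω = Δθ/dt = 0.000000/2.0 = 0.0000
ω = 0 → v = (Δx·cos θ + Δy·sin θ)/dt = 0.2500

v = 0.2500, ω = 0.0000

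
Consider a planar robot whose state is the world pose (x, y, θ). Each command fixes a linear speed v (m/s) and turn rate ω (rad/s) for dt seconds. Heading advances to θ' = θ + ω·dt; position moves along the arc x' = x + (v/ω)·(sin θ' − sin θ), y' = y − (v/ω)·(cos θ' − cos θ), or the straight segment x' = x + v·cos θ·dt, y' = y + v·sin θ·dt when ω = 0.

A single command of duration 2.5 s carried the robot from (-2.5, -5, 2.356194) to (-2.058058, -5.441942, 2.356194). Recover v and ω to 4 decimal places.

v = -0.2500, ω = 0.0000

Δθ = 2.356194 − 2.356194 = 0.000000
ω = Δθ/dt = 0.000000/2.5 = 0.0000
ω = 0 → v = (Δx·cos θ + Δy·sin θ)/dt = -0.2500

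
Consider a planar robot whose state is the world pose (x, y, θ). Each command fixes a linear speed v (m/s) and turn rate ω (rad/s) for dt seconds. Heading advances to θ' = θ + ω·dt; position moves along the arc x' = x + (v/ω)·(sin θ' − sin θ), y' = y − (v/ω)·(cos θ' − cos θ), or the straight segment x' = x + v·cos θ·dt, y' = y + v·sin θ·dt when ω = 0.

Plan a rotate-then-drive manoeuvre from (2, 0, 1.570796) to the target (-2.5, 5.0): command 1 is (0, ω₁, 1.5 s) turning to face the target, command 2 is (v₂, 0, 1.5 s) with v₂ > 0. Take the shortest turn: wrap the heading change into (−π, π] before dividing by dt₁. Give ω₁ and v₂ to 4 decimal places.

heading to target = atan2(5−0, -2.5−2) = 2.3036
Δθ = wrap(2.3036 − 1.5708) = 0.7328; ω₁ = Δθ/dt₁ = 0.4885
distance = √((-2.5−2)² + (5−0)²) = 6.7268; v₂ = distance/dt₂ = 4.4845

ω₁ = 0.4885, v₂ = 4.4845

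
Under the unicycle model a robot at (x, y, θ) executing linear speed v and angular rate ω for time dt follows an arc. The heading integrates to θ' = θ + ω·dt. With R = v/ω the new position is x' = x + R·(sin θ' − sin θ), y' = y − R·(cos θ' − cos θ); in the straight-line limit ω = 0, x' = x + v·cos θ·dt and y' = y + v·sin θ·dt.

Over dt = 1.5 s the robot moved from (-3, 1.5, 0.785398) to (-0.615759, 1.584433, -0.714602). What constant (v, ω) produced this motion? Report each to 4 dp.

Δθ = -0.714602 − 0.785398 = -1.500000
ω = Δθ/dt = -1.500000/1.5 = -1.0000
R = Δx/(sin θ' − sin θ) = -1.7500
v = R·ω = -1.7500·-1.0000 = 1.7500

v = 1.7500, ω = -1.0000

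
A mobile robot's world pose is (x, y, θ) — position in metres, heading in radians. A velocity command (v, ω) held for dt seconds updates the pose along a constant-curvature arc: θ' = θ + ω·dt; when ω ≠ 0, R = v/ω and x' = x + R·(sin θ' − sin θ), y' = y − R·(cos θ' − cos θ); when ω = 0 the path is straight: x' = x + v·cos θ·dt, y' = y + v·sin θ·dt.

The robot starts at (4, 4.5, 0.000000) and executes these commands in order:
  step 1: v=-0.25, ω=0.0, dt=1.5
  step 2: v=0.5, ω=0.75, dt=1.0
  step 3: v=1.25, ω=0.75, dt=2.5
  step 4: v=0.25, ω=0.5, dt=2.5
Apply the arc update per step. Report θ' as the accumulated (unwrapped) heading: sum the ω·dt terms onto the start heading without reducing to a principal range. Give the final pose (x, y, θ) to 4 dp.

step 1: θ'=0.0000 (straight) → pose (3.6250, 4.5000, 0.0000)
step 2: θ'=0.7500 (R=0.6667) → pose (4.0794, 4.6789, 0.7500)
step 3: θ'=2.6250 (R=1.6667) → pose (3.7666, 7.3475, 2.6250)
step 4: θ'=3.8750 (R=0.5000) → pose (3.1849, 7.2842, 3.8750)

(3.1849, 7.2842, 3.8750)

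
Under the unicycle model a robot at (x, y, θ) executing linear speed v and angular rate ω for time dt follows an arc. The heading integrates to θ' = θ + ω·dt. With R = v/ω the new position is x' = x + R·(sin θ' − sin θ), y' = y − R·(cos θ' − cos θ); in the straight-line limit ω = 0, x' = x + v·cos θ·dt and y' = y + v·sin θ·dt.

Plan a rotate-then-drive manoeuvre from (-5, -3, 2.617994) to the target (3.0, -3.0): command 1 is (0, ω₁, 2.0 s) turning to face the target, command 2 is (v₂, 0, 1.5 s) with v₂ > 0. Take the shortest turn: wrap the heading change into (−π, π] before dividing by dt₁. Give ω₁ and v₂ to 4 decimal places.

ω₁ = -1.3090, v₂ = 5.3333

heading to target = atan2(-3−-3, 3−-5) = 0.0000
Δθ = wrap(0.0000 − 2.6180) = -2.6180; ω₁ = Δθ/dt₁ = -1.3090
distance = √((3−-5)² + (-3−-3)²) = 8.0000; v₂ = distance/dt₂ = 5.3333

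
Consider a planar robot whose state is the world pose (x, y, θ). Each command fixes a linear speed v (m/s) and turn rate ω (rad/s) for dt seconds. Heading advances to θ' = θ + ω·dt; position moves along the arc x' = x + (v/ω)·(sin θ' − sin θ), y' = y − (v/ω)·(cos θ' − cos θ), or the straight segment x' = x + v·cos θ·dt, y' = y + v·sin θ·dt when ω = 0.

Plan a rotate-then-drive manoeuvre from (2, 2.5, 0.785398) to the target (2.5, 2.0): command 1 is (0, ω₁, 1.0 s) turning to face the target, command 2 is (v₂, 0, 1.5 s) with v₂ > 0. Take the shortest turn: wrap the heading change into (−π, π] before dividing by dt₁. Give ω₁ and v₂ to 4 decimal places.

ω₁ = -1.5708, v₂ = 0.4714

heading to target = atan2(2−2.5, 2.5−2) = -0.7854
Δθ = wrap(-0.7854 − 0.7854) = -1.5708; ω₁ = Δθ/dt₁ = -1.5708
distance = √((2.5−2)² + (2−2.5)²) = 0.7071; v₂ = distance/dt₂ = 0.4714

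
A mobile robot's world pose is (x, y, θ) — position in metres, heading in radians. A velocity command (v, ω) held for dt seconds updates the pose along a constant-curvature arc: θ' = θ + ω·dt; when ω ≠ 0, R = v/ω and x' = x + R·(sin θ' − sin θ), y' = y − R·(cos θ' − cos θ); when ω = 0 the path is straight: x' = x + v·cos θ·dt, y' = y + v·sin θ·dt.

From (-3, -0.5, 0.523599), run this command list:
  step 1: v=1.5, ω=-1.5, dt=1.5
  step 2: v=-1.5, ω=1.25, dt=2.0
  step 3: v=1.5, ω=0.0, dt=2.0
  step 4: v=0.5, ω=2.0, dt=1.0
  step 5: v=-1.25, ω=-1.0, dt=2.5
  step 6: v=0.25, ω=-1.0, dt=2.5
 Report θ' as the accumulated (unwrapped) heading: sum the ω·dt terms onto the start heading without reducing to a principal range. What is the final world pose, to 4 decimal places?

step 1: θ'=-1.7264 (R=-1.0000) → pose (-1.5121, -1.5210, -1.7264)
step 2: θ'=0.7736 (R=-1.2000) → pose (-3.5360, -0.4765, 0.7736)
step 3: θ'=0.7736 (straight) → pose (-1.3898, 1.6196, 0.7736)
step 4: θ'=2.7736 (R=0.2500) → pose (-1.4746, 2.0317, 2.7736)
step 5: θ'=0.2736 (R=1.2500) → pose (-1.5865, -0.3381, 0.2736)
step 6: θ'=-2.2264 (R=-0.2500) → pose (-1.3208, -0.7312, -2.2264)

(-1.3208, -0.7312, -2.2264)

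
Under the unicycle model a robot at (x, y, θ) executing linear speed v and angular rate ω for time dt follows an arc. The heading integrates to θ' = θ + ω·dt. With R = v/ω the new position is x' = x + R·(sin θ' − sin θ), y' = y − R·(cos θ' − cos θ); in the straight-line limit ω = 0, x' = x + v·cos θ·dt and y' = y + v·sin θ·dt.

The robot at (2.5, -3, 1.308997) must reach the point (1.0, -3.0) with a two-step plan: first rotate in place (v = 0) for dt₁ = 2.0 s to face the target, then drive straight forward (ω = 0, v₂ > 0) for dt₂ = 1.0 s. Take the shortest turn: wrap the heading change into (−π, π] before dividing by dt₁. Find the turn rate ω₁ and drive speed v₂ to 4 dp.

ω₁ = 0.9163, v₂ = 1.5000

heading to target = atan2(-3−-3, 1−2.5) = 3.1416
Δθ = wrap(3.1416 − 1.3090) = 1.8326; ω₁ = Δθ/dt₁ = 0.9163
distance = √((1−2.5)² + (-3−-3)²) = 1.5000; v₂ = distance/dt₂ = 1.5000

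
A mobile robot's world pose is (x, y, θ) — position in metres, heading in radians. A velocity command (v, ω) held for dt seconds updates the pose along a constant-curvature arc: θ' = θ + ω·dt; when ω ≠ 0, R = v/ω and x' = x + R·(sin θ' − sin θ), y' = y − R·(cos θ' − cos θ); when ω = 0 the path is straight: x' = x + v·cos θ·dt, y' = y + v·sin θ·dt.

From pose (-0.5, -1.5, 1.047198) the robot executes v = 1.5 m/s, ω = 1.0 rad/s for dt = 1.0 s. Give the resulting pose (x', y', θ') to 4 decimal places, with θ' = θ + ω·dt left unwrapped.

θ' = 1.0472 + 1.0·1.0 = 2.0472
R = v/ω = 1.5/1.0 = 1.5000
x' = -0.5 + 1.5000·(sin 2.0472 − sin 1.0472) = -0.4661
y' = -1.5 − 1.5000·(cos 2.0472 − cos 1.0472) = -0.0621

(-0.4661, -0.0621, 2.0472)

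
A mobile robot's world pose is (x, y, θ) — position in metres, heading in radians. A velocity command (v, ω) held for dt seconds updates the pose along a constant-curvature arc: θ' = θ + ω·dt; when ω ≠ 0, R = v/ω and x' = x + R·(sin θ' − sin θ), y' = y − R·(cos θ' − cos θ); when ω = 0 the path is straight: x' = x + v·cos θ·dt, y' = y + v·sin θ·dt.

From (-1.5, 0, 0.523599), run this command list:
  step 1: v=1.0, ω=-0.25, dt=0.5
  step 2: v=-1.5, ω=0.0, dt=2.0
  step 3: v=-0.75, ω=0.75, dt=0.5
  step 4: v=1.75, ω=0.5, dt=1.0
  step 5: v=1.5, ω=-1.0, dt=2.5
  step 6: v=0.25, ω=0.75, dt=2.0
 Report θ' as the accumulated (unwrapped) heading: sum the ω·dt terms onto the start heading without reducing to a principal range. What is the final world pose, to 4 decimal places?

step 1: θ'=0.3986 (R=-4.0000) → pose (-1.0525, 0.2223, 0.3986)
step 2: θ'=0.3986 (straight) → pose (-3.8173, -0.9421, 0.3986)
step 3: θ'=0.7736 (R=-1.0000) → pose (-4.1279, -1.1483, 0.7736)
step 4: θ'=1.2736 (R=3.5000) → pose (-3.2269, 0.3307, 1.2736)
step 5: θ'=-1.2264 (R=-1.5000) → pose (-0.3807, 0.3979, -1.2264)
step 6: θ'=0.2736 (R=0.3333) → pose (0.0231, 0.1895, 0.2736)

(0.0231, 0.1895, 0.2736)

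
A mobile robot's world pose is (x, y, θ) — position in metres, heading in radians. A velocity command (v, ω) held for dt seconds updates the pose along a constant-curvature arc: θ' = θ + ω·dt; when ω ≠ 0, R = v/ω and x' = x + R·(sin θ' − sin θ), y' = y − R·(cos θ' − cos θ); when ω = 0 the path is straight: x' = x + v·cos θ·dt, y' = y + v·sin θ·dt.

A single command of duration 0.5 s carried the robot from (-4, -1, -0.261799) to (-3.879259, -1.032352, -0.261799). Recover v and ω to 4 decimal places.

Δθ = -0.261799 − -0.261799 = 0.000000
ω = Δθ/dt = 0.000000/0.5 = 0.0000
ω = 0 → v = (Δx·cos θ + Δy·sin θ)/dt = 0.2500

v = 0.2500, ω = 0.0000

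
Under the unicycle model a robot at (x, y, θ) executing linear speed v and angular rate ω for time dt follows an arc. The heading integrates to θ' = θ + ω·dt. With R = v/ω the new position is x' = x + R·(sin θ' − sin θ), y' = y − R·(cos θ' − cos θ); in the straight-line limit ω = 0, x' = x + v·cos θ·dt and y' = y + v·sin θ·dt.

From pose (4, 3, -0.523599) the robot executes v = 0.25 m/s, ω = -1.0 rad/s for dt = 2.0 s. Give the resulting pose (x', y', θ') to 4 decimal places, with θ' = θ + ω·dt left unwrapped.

(4.0199, 2.5797, -2.5236)

θ' = -0.5236 + -1.0·2.0 = -2.5236
R = v/ω = 0.25/-1.0 = -0.2500
x' = 4 + -0.2500·(sin -2.5236 − sin -0.5236) = 4.0199
y' = 3 − -0.2500·(cos -2.5236 − cos -0.5236) = 2.5797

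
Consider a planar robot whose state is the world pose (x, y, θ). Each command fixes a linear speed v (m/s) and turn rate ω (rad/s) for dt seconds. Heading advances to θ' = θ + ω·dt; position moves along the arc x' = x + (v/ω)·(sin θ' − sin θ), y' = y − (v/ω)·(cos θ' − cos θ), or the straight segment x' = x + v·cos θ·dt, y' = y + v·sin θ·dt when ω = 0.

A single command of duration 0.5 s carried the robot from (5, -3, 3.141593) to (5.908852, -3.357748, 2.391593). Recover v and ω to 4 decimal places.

v = -2.0000, ω = -1.5000

Δθ = 2.391593 − 3.141593 = -0.750000
ω = Δθ/dt = -0.750000/0.5 = -1.5000
R = Δx/(sin θ' − sin θ) = 1.3333
v = R·ω = 1.3333·-1.5000 = -2.0000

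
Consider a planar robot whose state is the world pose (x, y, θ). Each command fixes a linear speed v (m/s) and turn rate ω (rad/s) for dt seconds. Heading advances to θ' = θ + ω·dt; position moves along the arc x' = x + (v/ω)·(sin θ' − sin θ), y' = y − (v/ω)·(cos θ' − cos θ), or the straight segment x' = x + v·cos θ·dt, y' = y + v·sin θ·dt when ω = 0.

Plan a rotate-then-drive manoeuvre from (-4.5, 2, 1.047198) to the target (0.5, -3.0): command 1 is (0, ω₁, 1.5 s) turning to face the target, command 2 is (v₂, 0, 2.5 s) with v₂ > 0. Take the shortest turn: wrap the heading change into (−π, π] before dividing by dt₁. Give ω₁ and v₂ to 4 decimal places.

ω₁ = -1.2217, v₂ = 2.8284

heading to target = atan2(-3−2, 0.5−-4.5) = -0.7854
Δθ = wrap(-0.7854 − 1.0472) = -1.8326; ω₁ = Δθ/dt₁ = -1.2217
distance = √((0.5−-4.5)² + (-3−2)²) = 7.0711; v₂ = distance/dt₂ = 2.8284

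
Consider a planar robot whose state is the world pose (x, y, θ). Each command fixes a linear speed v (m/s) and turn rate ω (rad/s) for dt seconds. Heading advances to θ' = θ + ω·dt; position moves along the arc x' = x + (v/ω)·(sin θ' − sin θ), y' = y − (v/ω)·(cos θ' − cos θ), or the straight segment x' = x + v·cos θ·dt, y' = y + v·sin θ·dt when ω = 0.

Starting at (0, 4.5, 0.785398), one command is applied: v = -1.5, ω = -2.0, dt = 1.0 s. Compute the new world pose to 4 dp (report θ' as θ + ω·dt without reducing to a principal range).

θ' = 0.7854 + -2.0·1.0 = -1.2146
R = v/ω = -1.5/-2.0 = 0.7500
x' = 0 + 0.7500·(sin -1.2146 − sin 0.7854) = -1.2333
y' = 4.5 − 0.7500·(cos -1.2146 − cos 0.7854) = 4.7688

(-1.2333, 4.7688, -1.2146)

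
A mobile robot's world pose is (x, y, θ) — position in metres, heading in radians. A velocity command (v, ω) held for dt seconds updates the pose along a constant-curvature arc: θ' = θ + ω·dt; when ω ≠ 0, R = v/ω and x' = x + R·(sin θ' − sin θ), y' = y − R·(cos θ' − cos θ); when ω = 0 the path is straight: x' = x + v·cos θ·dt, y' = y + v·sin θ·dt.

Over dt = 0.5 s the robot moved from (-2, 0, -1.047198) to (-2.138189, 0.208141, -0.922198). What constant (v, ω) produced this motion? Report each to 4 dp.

v = -0.5000, ω = 0.2500

Δθ = -0.922198 − -1.047198 = 0.125000
ω = Δθ/dt = 0.125000/0.5 = 0.2500
R = −Δy/(cos θ' − cos θ) = -2.0000
v = R·ω = -2.0000·0.2500 = -0.5000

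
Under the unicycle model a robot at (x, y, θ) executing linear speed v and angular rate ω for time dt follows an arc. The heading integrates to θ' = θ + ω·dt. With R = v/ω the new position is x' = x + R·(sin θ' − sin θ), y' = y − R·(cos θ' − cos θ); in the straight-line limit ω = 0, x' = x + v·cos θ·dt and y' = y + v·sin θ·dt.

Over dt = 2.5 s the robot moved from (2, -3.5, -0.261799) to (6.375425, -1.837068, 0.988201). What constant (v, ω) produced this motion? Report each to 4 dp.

v = 2.0000, ω = 0.5000

Δθ = 0.988201 − -0.261799 = 1.250000
ω = Δθ/dt = 1.250000/2.5 = 0.5000
R = Δx/(sin θ' − sin θ) = 4.0000
v = R·ω = 4.0000·0.5000 = 2.0000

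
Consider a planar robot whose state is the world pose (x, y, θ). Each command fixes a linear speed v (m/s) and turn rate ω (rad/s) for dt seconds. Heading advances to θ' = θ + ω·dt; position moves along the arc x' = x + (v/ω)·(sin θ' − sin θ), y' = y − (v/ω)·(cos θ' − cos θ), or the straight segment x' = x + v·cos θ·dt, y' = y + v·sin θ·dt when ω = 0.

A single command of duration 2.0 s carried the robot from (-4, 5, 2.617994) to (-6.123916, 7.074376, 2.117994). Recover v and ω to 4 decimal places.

Δθ = 2.117994 − 2.617994 = -0.500000
ω = Δθ/dt = -0.500000/2.0 = -0.2500
R = Δx/(sin θ' − sin θ) = -6.0000
v = R·ω = -6.0000·-0.2500 = 1.5000

v = 1.5000, ω = -0.2500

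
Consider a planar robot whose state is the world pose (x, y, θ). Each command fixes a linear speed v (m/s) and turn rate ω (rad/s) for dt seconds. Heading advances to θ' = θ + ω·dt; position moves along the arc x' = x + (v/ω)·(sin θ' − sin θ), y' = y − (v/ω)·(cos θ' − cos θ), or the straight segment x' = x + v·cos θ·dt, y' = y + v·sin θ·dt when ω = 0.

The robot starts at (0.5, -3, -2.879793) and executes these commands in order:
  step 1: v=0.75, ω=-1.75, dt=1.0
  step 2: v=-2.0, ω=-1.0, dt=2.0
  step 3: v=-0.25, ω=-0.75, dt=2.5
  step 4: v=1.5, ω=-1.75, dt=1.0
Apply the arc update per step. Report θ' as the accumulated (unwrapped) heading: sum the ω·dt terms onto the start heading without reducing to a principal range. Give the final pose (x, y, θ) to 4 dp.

(-4.1771, -4.2112, -10.2548)

step 1: θ'=-4.6298 (R=-0.4286) → pose (-0.0380, -2.6214, -4.6298)
step 2: θ'=-6.6298 (R=2.0000) → pose (-2.7106, -4.6675, -6.6298)
step 3: θ'=-8.5048 (R=0.3333) → pose (-2.8626, -4.1520, -8.5048)
step 4: θ'=-10.2548 (R=-0.8571) → pose (-4.1771, -4.2112, -10.2548)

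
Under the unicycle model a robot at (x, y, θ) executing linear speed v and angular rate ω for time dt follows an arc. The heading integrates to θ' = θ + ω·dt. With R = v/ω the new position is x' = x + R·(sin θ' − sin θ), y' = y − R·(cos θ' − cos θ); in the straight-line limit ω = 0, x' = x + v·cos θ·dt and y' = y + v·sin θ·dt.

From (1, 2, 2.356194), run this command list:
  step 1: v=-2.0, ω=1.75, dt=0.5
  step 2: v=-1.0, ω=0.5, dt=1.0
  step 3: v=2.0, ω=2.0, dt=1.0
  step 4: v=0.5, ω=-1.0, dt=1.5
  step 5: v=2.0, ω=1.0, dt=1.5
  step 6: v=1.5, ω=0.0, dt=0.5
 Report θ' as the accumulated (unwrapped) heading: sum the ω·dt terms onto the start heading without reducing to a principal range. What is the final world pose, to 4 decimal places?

step 1: θ'=3.2312 (R=-1.1429) → pose (1.9104, 1.6698, 3.2312)
step 2: θ'=3.7312 (R=-2.0000) → pose (2.8435, 1.9995, 3.7312)
step 3: θ'=5.7312 (R=1.0000) → pose (2.8751, 0.3169, 5.7312)
step 4: θ'=4.2312 (R=-0.5000) → pose (3.0562, -0.3403, 4.2312)
step 5: θ'=5.7312 (R=2.0000) → pose (3.7803, -2.9689, 5.7312)
step 6: θ'=5.7312 (straight) → pose (4.4189, -3.3622, 5.7312)

(4.4189, -3.3622, 5.7312)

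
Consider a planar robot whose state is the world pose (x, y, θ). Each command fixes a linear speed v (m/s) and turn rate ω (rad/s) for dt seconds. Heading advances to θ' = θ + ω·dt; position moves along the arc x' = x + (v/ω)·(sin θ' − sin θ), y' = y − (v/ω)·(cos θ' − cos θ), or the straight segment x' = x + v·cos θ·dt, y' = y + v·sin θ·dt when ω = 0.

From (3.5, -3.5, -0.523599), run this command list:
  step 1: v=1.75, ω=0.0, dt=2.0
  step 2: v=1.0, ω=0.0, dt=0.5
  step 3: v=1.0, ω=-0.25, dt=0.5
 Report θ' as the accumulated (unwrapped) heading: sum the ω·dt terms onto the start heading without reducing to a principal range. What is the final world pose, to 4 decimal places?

(7.3804, -5.7764, -0.6486)

step 1: θ'=-0.5236 (straight) → pose (6.5311, -5.2500, -0.5236)
step 2: θ'=-0.5236 (straight) → pose (6.9641, -5.5000, -0.5236)
step 3: θ'=-0.6486 (R=-4.0000) → pose (7.3804, -5.7764, -0.6486)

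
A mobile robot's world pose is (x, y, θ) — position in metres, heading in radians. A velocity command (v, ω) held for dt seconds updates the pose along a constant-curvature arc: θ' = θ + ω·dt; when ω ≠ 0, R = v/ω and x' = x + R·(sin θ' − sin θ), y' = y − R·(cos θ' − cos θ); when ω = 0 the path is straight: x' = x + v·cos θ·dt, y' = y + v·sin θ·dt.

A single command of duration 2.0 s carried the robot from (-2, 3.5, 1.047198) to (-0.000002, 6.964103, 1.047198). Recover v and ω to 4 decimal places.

Δθ = 1.047198 − 1.047198 = 0.000000
ω = Δθ/dt = 0.000000/2.0 = 0.0000
ω = 0 → v = (Δx·cos θ + Δy·sin θ)/dt = 2.0000

v = 2.0000, ω = 0.0000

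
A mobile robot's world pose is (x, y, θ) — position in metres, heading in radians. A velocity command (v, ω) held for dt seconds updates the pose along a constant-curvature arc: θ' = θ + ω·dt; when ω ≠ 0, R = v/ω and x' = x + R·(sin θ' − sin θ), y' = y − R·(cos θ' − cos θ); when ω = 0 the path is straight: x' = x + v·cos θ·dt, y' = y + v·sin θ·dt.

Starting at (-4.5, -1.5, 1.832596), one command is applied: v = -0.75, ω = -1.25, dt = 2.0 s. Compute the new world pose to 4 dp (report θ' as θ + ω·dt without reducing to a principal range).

θ' = 1.8326 + -1.25·2.0 = -0.6674
R = v/ω = -0.75/-1.25 = 0.6000
x' = -4.5 + 0.6000·(sin -0.6674 − sin 1.8326) = -5.4509
y' = -1.5 − 0.6000·(cos -0.6674 − cos 1.8326) = -2.1266

(-5.4509, -2.1266, -0.6674)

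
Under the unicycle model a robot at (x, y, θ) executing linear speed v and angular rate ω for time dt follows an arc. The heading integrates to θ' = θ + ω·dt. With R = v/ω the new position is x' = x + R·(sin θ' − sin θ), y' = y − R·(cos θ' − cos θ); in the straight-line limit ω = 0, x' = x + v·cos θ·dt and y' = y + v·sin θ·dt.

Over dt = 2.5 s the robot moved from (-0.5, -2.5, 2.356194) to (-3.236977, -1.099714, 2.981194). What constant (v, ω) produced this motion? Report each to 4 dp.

Δθ = 2.981194 − 2.356194 = 0.625000
ω = Δθ/dt = 0.625000/2.5 = 0.2500
R = Δx/(sin θ' − sin θ) = 5.0000
v = R·ω = 5.0000·0.2500 = 1.2500

v = 1.2500, ω = 0.2500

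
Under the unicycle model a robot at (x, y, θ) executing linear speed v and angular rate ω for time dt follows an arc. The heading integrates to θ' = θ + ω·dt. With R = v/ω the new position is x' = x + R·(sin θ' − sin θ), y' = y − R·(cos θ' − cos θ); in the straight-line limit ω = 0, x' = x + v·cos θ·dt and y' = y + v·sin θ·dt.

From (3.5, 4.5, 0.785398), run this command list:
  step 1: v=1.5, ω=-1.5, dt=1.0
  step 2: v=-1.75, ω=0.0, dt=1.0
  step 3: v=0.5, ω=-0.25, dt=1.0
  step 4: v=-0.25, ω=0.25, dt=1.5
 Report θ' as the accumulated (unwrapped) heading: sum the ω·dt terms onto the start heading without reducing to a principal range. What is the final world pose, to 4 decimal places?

step 1: θ'=-0.7146 (R=-1.0000) → pose (4.8624, 4.5482, -0.7146)
step 2: θ'=-0.7146 (straight) → pose (3.5406, 5.6951, -0.7146)
step 3: θ'=-0.9646 (R=-2.0000) → pose (3.8736, 5.3238, -0.9646)
step 4: θ'=-0.5896 (R=-1.0000) → pose (3.6078, 5.5852, -0.5896)

(3.6078, 5.5852, -0.5896)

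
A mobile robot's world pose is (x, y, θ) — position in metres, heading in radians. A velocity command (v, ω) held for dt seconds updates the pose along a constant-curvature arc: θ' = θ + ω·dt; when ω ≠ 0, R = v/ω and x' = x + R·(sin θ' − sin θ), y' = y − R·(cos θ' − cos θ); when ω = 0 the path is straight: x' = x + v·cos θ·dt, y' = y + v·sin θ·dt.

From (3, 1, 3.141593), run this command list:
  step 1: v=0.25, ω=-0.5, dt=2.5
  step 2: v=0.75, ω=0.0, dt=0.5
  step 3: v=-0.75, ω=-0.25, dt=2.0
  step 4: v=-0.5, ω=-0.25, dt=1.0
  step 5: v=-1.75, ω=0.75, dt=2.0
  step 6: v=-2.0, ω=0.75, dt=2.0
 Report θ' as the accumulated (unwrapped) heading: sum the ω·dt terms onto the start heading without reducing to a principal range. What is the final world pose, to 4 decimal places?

(6.8883, -2.3776, 4.1416)

step 1: θ'=1.8916 (R=-0.5000) → pose (2.5255, 1.3423, 1.8916)
step 2: θ'=1.8916 (straight) → pose (2.4073, 1.6982, 1.8916)
step 3: θ'=1.3916 (R=3.0000) → pose (2.5123, 0.2175, 1.3916)
step 4: θ'=1.1416 (R=2.0000) → pose (2.3629, -0.2583, 1.1416)
step 5: θ'=2.6416 (R=-2.3333) → pose (3.3659, -3.2770, 2.6416)
step 6: θ'=4.1416 (R=-2.6667) → pose (6.8883, -2.3776, 4.1416)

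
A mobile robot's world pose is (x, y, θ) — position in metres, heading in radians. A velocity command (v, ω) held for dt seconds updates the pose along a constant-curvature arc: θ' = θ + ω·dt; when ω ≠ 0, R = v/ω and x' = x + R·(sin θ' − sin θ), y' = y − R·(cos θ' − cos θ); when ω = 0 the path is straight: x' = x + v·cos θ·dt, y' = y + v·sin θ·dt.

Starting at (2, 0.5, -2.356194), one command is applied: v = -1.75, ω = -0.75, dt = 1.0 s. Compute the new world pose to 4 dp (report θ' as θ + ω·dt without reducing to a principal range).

θ' = -2.3562 + -0.75·1.0 = -3.1062
R = v/ω = -1.75/-0.75 = 2.3333
x' = 2 + 2.3333·(sin -3.1062 − sin -2.3562) = 3.5673
y' = 0.5 − 2.3333·(cos -3.1062 − cos -2.3562) = 1.1820

(3.5673, 1.1820, -3.1062)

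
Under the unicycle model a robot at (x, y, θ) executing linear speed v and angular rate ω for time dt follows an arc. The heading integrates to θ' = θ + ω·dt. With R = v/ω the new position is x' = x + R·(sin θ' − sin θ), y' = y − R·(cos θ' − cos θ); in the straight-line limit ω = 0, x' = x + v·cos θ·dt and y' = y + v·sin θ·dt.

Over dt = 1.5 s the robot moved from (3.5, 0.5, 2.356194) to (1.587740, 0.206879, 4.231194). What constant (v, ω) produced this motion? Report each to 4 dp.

v = 1.5000, ω = 1.2500

Δθ = 4.231194 − 2.356194 = 1.875000
ω = Δθ/dt = 1.875000/1.5 = 1.2500
R = Δx/(sin θ' − sin θ) = 1.2000
v = R·ω = 1.2000·1.2500 = 1.5000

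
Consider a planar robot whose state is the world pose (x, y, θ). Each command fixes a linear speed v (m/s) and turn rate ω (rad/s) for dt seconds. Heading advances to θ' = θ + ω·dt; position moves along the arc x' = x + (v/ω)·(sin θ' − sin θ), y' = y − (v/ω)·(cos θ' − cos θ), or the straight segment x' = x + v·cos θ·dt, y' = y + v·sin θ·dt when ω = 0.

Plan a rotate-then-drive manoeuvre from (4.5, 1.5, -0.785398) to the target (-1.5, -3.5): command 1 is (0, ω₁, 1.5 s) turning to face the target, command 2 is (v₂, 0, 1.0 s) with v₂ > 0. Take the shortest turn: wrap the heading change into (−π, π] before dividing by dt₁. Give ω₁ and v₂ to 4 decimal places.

heading to target = atan2(-3.5−1.5, -1.5−4.5) = -2.4469
Δθ = wrap(-2.4469 − -0.7854) = -1.6615; ω₁ = Δθ/dt₁ = -1.1076
distance = √((-1.5−4.5)² + (-3.5−1.5)²) = 7.8102; v₂ = distance/dt₂ = 7.8102

ω₁ = -1.1076, v₂ = 7.8102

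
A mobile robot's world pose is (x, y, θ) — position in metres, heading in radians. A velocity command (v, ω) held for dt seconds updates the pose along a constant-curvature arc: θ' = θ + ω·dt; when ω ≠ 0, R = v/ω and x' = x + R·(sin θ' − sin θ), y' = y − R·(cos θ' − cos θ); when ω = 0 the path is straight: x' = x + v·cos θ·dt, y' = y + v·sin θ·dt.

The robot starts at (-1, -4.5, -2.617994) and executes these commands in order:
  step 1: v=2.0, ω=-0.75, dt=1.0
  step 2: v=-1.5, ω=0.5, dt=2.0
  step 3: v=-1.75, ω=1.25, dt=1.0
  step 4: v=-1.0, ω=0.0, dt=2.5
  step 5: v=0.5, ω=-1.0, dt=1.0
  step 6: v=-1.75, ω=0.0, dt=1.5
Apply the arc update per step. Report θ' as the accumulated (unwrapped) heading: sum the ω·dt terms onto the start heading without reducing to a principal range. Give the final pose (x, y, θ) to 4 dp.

(0.3678, 1.6130, -2.1180)

step 1: θ'=-3.3680 (R=-2.6667) → pose (-2.9319, -4.7892, -3.3680)
step 2: θ'=-2.3680 (R=-3.0000) → pose (-0.1624, -4.0120, -2.3680)
step 3: θ'=-1.1180 (R=-1.4000) → pose (0.1183, -2.3979, -1.1180)
step 4: θ'=-1.1180 (straight) → pose (-0.9754, -0.1499, -1.1180)
step 5: θ'=-2.1180 (R=-0.5000) → pose (-0.9980, -0.6288, -2.1180)
step 6: θ'=-2.1180 (straight) → pose (0.3678, 1.6130, -2.1180)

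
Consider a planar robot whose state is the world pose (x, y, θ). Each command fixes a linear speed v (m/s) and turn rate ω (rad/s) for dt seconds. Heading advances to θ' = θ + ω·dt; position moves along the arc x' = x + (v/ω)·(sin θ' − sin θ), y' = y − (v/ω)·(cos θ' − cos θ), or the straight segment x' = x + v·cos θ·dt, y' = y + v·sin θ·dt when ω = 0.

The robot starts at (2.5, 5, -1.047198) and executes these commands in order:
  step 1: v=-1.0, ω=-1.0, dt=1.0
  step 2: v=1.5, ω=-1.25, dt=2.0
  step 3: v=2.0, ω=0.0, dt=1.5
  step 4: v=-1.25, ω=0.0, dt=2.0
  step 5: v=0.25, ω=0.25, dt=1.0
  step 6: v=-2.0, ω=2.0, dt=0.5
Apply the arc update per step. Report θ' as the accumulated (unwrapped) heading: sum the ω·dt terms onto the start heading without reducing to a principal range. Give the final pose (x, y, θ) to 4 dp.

(0.8338, 6.4591, -3.2972)

step 1: θ'=-2.0472 (R=1.0000) → pose (2.4774, 5.9586, -2.0472)
step 2: θ'=-4.5472 (R=-1.2000) → pose (0.2273, 6.3116, -4.5472)
step 3: θ'=-4.5472 (straight) → pose (-0.2660, 9.2707, -4.5472)
step 4: θ'=-4.5472 (straight) → pose (0.1451, 6.8048, -4.5472)
step 5: θ'=-4.2972 (R=1.0000) → pose (0.0738, 7.0437, -4.2972)
step 6: θ'=-3.2972 (R=-1.0000) → pose (0.8338, 6.4591, -3.2972)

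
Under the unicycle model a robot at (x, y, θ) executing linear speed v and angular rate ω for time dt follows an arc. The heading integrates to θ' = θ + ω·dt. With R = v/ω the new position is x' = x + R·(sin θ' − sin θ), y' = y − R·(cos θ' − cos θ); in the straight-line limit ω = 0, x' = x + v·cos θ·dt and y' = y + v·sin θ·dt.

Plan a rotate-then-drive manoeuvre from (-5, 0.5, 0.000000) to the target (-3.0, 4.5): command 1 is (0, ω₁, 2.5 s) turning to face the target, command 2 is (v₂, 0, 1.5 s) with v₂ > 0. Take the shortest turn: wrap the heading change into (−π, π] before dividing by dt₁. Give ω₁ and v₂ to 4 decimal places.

heading to target = atan2(4.5−0.5, -3−-5) = 1.1071
Δθ = wrap(1.1071 − 0.0000) = 1.1071; ω₁ = Δθ/dt₁ = 0.4429
distance = √((-3−-5)² + (4.5−0.5)²) = 4.4721; v₂ = distance/dt₂ = 2.9814

ω₁ = 0.4429, v₂ = 2.9814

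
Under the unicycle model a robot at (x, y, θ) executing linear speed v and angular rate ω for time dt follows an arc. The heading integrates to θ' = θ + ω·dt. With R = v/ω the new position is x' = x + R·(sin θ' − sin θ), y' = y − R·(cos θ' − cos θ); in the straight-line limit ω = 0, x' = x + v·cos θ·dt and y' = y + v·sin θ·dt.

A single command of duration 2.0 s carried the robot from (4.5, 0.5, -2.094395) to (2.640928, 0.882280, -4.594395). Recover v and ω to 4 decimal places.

v = 1.2500, ω = -1.2500

Δθ = -4.594395 − -2.094395 = -2.500000
ω = Δθ/dt = -2.500000/2.0 = -1.2500
R = Δx/(sin θ' − sin θ) = -1.0000
v = R·ω = -1.0000·-1.2500 = 1.2500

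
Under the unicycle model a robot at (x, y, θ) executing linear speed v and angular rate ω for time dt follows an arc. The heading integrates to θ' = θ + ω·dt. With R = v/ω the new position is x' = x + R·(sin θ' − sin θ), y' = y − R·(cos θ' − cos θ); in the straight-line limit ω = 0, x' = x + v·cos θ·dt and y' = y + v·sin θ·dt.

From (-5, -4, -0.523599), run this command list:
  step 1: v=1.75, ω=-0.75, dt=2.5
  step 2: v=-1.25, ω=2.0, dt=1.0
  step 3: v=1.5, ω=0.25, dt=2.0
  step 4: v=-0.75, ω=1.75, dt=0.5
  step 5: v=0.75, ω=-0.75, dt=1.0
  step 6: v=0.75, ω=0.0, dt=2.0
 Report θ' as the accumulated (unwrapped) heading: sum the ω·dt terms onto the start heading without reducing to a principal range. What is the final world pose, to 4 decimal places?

(-0.0782, -6.5776, 0.2264)

step 1: θ'=-2.3986 (R=-2.3333) → pose (-4.5882, -7.7391, -2.3986)
step 2: θ'=-0.3986 (R=-0.6250) → pose (-4.7684, -6.7028, -0.3986)
step 3: θ'=0.1014 (R=6.0000) → pose (-1.8323, -7.1424, 0.1014)
step 4: θ'=0.9764 (R=-0.4286) → pose (-2.1440, -7.3287, 0.9764)
step 5: θ'=0.2264 (R=-1.0000) → pose (-1.5399, -6.9143, 0.2264)
step 6: θ'=0.2264 (straight) → pose (-0.0782, -6.5776, 0.2264)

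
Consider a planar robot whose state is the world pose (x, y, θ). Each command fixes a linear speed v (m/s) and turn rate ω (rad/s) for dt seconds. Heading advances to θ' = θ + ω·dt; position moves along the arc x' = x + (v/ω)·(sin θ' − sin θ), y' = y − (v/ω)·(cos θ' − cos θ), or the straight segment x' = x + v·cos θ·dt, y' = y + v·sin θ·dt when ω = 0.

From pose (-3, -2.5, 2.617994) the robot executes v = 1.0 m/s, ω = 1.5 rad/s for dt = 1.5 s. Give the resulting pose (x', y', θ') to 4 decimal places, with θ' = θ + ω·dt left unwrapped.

θ' = 2.6180 + 1.5·1.5 = 4.8680
R = v/ω = 1.0/1.5 = 0.6667
x' = -3 + 0.6667·(sin 4.8680 − sin 2.6180) = -3.9919
y' = -2.5 − 0.6667·(cos 4.8680 − cos 2.6180) = -3.1807

(-3.9919, -3.1807, 4.8680)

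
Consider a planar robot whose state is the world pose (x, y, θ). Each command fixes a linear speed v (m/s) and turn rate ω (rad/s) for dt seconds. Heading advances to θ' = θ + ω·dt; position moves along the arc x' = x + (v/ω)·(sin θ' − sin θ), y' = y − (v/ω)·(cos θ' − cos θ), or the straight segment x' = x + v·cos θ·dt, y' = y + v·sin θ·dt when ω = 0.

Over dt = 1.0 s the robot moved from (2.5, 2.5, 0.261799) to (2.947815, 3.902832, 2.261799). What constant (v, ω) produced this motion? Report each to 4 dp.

v = 1.7500, ω = 2.0000

Δθ = 2.261799 − 0.261799 = 2.000000
ω = Δθ/dt = 2.000000/1.0 = 2.0000
R = −Δy/(cos θ' − cos θ) = 0.8750
v = R·ω = 0.8750·2.0000 = 1.7500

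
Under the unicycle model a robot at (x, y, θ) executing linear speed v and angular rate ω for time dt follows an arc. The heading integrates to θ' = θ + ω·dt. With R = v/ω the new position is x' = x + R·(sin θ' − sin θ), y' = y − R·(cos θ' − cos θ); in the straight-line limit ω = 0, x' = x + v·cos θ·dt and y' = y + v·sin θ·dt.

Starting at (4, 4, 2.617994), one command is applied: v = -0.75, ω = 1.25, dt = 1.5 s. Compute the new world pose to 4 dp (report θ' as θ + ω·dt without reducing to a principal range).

θ' = 2.6180 + 1.25·1.5 = 4.4930
R = v/ω = -0.75/1.25 = -0.6000
x' = 4 + -0.6000·(sin 4.4930 − sin 2.6180) = 4.8856
y' = 4 − -0.6000·(cos 4.4930 − cos 2.6180) = 4.3890

(4.8856, 4.3890, 4.4930)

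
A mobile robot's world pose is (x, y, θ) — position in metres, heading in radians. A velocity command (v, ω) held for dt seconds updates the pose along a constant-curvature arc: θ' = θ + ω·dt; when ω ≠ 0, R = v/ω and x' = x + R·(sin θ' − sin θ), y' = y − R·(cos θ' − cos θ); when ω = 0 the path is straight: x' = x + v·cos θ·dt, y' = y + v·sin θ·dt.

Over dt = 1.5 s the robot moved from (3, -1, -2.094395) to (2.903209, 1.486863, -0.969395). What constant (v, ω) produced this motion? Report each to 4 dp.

Δθ = -0.969395 − -2.094395 = 1.125000
ω = Δθ/dt = 1.125000/1.5 = 0.7500
R = −Δy/(cos θ' − cos θ) = -2.3333
v = R·ω = -2.3333·0.7500 = -1.7500

v = -1.7500, ω = 0.7500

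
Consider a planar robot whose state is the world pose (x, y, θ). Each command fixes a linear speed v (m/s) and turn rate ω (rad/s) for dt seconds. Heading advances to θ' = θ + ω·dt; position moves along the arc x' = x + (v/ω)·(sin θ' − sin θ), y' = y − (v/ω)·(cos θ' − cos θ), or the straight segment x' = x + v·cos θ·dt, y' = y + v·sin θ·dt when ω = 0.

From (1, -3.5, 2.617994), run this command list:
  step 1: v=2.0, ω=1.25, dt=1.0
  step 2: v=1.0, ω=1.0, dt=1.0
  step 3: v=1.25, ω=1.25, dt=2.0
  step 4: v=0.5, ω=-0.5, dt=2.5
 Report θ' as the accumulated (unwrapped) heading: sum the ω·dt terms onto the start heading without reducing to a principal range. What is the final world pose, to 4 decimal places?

step 1: θ'=3.8680 (R=1.6000) → pose (-0.8627, -3.6895, 3.8680)
step 2: θ'=4.8680 (R=1.0000) → pose (-1.1864, -4.5921, 4.8680)
step 3: θ'=7.3680 (R=1.0000) → pose (0.6857, -4.9042, 7.3680)
step 4: θ'=6.1180 (R=-1.0000) → pose (1.7344, -4.3849, 6.1180)

(1.7344, -4.3849, 6.1180)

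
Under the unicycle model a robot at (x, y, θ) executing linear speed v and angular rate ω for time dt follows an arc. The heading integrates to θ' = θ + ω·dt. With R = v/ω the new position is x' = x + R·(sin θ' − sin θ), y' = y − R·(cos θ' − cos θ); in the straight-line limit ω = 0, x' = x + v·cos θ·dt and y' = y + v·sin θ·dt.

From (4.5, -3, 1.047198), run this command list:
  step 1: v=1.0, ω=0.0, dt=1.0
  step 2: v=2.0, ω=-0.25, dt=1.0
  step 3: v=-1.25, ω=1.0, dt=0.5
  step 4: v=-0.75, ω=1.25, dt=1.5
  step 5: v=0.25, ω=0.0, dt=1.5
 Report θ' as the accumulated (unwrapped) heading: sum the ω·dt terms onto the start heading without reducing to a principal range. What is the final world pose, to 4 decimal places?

(6.1170, -1.8532, 3.1722)

step 1: θ'=1.0472 (straight) → pose (5.0000, -2.1340, 1.0472)
step 2: θ'=0.7972 (R=-8.0000) → pose (6.2050, -0.5443, 0.7972)
step 3: θ'=1.2972 (R=-1.2500) → pose (5.8957, -1.0799, 1.2972)
step 4: θ'=3.1722 (R=-0.6000) → pose (6.4918, -1.8417, 3.1722)
step 5: θ'=3.1722 (straight) → pose (6.1170, -1.8532, 3.1722)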